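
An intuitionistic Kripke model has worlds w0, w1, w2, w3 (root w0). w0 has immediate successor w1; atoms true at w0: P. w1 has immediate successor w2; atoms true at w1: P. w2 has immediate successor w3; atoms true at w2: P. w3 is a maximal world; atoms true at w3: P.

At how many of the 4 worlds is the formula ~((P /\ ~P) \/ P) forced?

w0: does not force it — w0 ||-/- ~((P /\ ~P) \/ P) since w0 is accessible from w0 and w0 ||- (P /\ ~P) \/ P.
w1: does not force it.
w2: does not force it.
w3: does not force it.
Worlds forcing the formula: { }.

0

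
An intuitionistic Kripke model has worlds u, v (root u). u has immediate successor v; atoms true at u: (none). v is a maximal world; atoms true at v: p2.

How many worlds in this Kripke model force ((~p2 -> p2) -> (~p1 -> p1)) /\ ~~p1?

0

u: does not force it — u ||-/- ((~p2 -> p2) -> (~p1 -> p1)) /\ ~~p1 since u fails (~p2 -> p2) -> (~p1 -> p1).
v: does not force it — v ||-/- ((~p2 -> p2) -> (~p1 -> p1)) /\ ~~p1 since v fails (~p2 -> p2) -> (~p1 -> p1).
Worlds forcing the formula: { }.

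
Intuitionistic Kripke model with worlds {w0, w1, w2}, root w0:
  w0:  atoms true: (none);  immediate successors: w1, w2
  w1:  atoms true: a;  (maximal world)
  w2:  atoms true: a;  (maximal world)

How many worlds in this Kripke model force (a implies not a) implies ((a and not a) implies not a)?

3

w0: forces it.
w1: forces it.
w2: forces it.
Worlds forcing the formula: {w0, w1, w2}.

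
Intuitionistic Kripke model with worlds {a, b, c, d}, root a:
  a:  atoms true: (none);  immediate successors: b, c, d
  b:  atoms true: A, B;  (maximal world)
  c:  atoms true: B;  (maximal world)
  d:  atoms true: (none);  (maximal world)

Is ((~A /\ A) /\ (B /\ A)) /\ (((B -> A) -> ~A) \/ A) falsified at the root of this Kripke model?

Yes

a ||-/- ((~A /\ A) /\ (B /\ A)) /\ (((B -> A) -> ~A) \/ A) since a fails (~A /\ A) /\ (B /\ A).
So the root a does not force ((~A /\ A) /\ (B /\ A)) /\ (((B -> A) -> ~A) \/ A); the model is a countermodel.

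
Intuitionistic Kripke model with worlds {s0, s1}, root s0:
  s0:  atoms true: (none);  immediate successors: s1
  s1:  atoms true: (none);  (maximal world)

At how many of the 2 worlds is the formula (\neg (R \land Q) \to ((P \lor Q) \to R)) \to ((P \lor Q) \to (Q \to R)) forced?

s0: forces it.
s1: forces it.
Worlds forcing the formula: {s0, s1}.

2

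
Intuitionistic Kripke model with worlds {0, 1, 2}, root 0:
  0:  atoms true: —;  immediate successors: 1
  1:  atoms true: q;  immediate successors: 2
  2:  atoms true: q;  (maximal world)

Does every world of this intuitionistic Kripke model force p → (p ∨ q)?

Yes

0 ⊩ p → (p ∨ q) vacuously: no world accessible from 0 forces the antecedent p.
Since the root 0 forces p → (p ∨ q) and forcing is persistent (monotone upward), every world forces it.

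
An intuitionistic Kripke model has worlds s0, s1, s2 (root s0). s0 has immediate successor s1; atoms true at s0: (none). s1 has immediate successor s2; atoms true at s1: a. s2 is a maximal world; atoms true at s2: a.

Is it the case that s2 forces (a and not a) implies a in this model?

Yes

s2 forces (a and not a) implies a vacuously: no world accessible from s2 forces the antecedent a and not a.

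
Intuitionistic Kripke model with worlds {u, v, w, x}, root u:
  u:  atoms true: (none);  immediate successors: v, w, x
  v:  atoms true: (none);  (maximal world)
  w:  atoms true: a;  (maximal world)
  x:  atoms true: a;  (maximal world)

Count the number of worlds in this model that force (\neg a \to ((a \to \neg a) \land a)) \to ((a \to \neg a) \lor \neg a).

1

u: does not force it — u \nVdash (\neg a \to ((a \to \neg a) \land a)) \to ((a \to \neg a) \lor \neg a): at the accessible world w, w \Vdash \neg a \to ((a \to \neg a) \land a) but w \nVdash (a \to \neg a) \lor \neg a.
v: forces it.
w: does not force it — w \nVdash (\neg a \to ((a \to \neg a) \land a)) \to ((a \to \neg a) \lor \neg a): already at w itself, w \Vdash \neg a \to ((a \to \neg a) \land a) but w \nVdash (a \to \neg a) \lor \neg a.
x: does not force it.
Worlds forcing the formula: {v}.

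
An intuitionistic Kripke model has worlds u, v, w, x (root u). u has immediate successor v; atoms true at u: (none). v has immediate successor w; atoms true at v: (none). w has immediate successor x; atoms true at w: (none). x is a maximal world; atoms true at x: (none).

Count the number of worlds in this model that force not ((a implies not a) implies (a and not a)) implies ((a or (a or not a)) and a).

0

u: does not force it — u does not force not ((a implies not a) implies (a and not a)) implies ((a or (a or not a)) and a): already at u itself, u forces not ((a implies not a) implies (a and not a)) but u does not force (a or (a or not a)) and a.
v: does not force it.
w: does not force it.
x: does not force it.
Worlds forcing the formula: { }.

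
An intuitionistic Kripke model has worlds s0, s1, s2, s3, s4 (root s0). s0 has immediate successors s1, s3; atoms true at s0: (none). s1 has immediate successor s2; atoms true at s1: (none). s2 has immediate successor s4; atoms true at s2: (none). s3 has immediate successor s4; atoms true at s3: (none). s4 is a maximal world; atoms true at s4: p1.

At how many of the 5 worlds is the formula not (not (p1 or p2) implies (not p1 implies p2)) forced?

0

s0: does not force it — s0 does not force not (not (p1 or p2) implies (not p1 implies p2)) since s0 is accessible from s0 and s0 forces not (p1 or p2) implies (not p1 implies p2).
s1: does not force it — s1 does not force not (not (p1 or p2) implies (not p1 implies p2)) since s1 is accessible from s1 and s1 forces not (p1 or p2) implies (not p1 implies p2).
s2: does not force it.
s3: does not force it.
s4: does not force it.
Worlds forcing the formula: { }.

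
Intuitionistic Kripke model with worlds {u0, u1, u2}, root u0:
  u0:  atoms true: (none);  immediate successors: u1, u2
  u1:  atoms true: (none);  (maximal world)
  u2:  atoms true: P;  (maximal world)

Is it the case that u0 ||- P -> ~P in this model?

u0 ||-/- P -> ~P: at the accessible world u2, u2 ||- P but u2 ||-/- ~P.
u2 ||-/- ~P since u2 is accessible from u2 and u2 ||- P.

No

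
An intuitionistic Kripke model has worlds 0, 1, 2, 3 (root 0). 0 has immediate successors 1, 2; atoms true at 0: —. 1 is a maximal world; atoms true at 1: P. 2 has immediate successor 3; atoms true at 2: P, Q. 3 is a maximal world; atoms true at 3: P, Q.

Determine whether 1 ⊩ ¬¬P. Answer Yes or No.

Yes

1 ⊩ ¬¬P: no world accessible from 1 forces ¬P.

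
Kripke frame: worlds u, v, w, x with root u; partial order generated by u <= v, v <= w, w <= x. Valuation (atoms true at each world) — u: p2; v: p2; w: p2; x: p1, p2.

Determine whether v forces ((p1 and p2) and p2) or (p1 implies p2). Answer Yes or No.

v forces ((p1 and p2) and p2) or (p1 implies p2) via the disjunct p1 implies p2.

Yes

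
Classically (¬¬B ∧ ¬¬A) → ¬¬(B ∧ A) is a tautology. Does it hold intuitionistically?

This is the distribution of double negation over conjunction, which is intuitionistically derivable.
Assume ¬¬B, ¬¬A, and ¬(B ∧ A). From B we'd get ¬A (since B ∧ A is refuted), contradicting ¬¬A; so ¬B, contradicting ¬¬B.

Yes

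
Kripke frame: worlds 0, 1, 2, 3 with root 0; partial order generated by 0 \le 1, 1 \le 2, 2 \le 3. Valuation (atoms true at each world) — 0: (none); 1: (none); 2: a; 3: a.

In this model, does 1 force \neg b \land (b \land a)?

1 \nVdash \neg b \land (b \land a) since 1 fails b \land a.

No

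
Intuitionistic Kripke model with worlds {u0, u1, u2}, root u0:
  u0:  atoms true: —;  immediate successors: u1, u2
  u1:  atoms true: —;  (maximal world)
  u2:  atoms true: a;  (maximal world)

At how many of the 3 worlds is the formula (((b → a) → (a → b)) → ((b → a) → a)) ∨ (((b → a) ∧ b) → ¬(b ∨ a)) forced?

u0: forces it.
u1: forces it.
u2: forces it.
Worlds forcing the formula: {u0, u1, u2}.

3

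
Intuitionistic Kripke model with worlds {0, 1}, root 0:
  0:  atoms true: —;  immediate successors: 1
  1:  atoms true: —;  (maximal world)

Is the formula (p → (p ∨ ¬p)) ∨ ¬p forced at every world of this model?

0 ⊩ (p → (p ∨ ¬p)) ∨ ¬p via the disjunct p → (p ∨ ¬p).
Since the root 0 forces (p → (p ∨ ¬p)) ∨ ¬p and forcing is persistent (monotone upward), every world forces it.

Yes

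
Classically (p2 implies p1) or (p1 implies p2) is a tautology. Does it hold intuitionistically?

No

This is the Gödel–Dummett linearity axiom, which is not intuitionistically valid.
A Kripke countermodel: worlds s0, s1, s2; order generated by s0 <= s1, s0 <= s2; atoms true at each world — s0:{}; s1:{p2}; s2:{p1}.
s0 does not force (p2 implies p1) or (p1 implies p2): neither disjunct is forced at s0.
s0 does not force p2 implies p1: at the accessible world s1, s1 forces p2 but s1 does not force p1.
s1 lacks atom p1, so s1 does not force p1.
So the root s0 does not force the formula.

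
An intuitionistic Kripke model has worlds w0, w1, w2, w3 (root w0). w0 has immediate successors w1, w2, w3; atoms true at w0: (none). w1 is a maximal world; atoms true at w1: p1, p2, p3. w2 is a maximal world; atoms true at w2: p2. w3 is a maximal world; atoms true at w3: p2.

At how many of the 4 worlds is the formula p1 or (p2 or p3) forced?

w0: does not force it — w0 does not force p1 or (p2 or p3): neither disjunct is forced at w0.
w1: forces it.
w2: forces it.
w3: forces it.
Worlds forcing the formula: {w1, w2, w3}.

3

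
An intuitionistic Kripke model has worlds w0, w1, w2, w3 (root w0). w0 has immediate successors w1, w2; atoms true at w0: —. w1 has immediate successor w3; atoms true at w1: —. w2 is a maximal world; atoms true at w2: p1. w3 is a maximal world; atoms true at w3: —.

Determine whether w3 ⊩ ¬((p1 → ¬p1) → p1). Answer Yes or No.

Yes

w3 ⊩ ¬((p1 → ¬p1) → p1): no world accessible from w3 forces (p1 → ¬p1) → p1.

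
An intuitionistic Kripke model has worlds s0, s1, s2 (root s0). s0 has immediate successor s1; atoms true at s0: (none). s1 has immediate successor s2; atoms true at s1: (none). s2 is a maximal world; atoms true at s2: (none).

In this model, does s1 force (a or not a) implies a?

No

s1 does not force (a or not a) implies a: already at s1 itself, s1 forces a or not a but s1 does not force a.
s1 lacks atom a, so s1 does not force a.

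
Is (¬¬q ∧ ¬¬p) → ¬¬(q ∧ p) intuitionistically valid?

This is the distribution of double negation over conjunction, which is intuitionistically derivable.
Assume ¬¬q, ¬¬p, and ¬(q ∧ p). From q we'd get ¬p (since q ∧ p is refuted), contradicting ¬¬p; so ¬q, contradicting ¬¬q.

Yes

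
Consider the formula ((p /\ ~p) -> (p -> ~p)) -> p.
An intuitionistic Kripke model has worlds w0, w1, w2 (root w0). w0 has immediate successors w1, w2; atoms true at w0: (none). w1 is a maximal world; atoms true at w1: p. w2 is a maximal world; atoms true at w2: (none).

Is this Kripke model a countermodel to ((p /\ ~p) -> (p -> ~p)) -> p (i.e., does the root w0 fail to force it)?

w0 ||-/- ((p /\ ~p) -> (p -> ~p)) -> p: already at w0 itself, w0 ||- (p /\ ~p) -> (p -> ~p) but w0 ||-/- p.
w0 lacks atom p, so w0 ||-/- p.
So the root w0 does not force ((p /\ ~p) -> (p -> ~p)) -> p; the model is a countermodel.

Yes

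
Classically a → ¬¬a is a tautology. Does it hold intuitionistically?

This is double-negation introduction, which is intuitionistically derivable.
If a world forces a then every accessible world forces a (persistence), so none forces ¬a; hence ¬¬a.

Yes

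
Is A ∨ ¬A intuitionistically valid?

This is the law of excluded middle, which is not intuitionistically valid.
A Kripke countermodel: worlds u, v; order generated by u ≤ v; atoms true at each world — u:{}; v:{A}.
u ⊮ A ∨ ¬A: neither disjunct is forced at u.
u lacks atom A, so u ⊮ A.
So the root u does not force the formula.

No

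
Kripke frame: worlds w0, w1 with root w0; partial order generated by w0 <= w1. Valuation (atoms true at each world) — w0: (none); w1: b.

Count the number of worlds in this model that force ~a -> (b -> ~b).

w0: does not force it — w0 ||-/- ~a -> (b -> ~b): already at w0 itself, w0 ||- ~a but w0 ||-/- b -> ~b.
w1: does not force it.
Worlds forcing the formula: { }.

0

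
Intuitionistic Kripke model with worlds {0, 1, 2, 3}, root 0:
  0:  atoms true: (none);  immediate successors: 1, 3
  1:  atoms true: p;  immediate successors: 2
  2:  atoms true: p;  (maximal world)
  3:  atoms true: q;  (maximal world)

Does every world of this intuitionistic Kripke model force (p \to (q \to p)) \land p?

No

Not every world: 0 \nVdash (p \to (q \to p)) \land p.
0 \nVdash (p \to (q \to p)) \land p since 0 fails p.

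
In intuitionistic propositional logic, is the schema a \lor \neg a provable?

This is the law of excluded middle, which is not intuitionistically valid.
A Kripke countermodel: worlds w0, w1; order generated by w0 \le w1; atoms true at each world — w0:{}; w1:{a}.
w0 \nVdash a \lor \neg a: neither disjunct is forced at w0.
w0 lacks atom a, so w0 \nVdash a.
So the root w0 does not force the formula.

No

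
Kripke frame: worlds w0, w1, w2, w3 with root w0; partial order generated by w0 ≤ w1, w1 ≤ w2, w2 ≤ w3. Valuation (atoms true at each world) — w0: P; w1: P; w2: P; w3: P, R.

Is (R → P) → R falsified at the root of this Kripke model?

Yes

w0 ⊮ (R → P) → R: already at w0 itself, w0 ⊩ R → P but w0 ⊮ R.
w0 lacks atom R, so w0 ⊮ R.
So the root w0 does not force (R → P) → R; the model is a countermodel.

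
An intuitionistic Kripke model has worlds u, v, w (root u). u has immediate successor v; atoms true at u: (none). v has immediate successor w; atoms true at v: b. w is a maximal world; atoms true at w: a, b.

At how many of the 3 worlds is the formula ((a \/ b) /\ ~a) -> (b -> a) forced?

u: forces it.
v: forces it.
w: forces it.
Worlds forcing the formula: {u, v, w}.

3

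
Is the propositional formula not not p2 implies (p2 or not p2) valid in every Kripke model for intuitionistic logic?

This is a variant of double-negation elimination (deriving excluded middle from double negation), which is not intuitionistically valid.
A Kripke countermodel: worlds u, v; order generated by u <= v; atoms true at each world — u:{}; v:{p2}.
u does not force not not p2 implies (p2 or not p2): already at u itself, u forces not not p2 but u does not force p2 or not p2.
u does not force p2 or not p2: neither disjunct is forced at u.
u lacks atom p2, so u does not force p2.
So the root u does not force the formula.

No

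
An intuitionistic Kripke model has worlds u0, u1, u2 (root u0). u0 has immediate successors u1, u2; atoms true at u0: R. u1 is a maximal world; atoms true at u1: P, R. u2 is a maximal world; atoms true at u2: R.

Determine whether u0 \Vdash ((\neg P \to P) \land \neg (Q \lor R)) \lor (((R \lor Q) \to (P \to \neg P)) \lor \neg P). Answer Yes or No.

u0 \nVdash ((\neg P \to P) \land \neg (Q \lor R)) \lor (((R \lor Q) \to (P \to \neg P)) \lor \neg P): neither disjunct is forced at u0.
u0 \nVdash (\neg P \to P) \land \neg (Q \lor R) since u0 fails \neg P \to P.

No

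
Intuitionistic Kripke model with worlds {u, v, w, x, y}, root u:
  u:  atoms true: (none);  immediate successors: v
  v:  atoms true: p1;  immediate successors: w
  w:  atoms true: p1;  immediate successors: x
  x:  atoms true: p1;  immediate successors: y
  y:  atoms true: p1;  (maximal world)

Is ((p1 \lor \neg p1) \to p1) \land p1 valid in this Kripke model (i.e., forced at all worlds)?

Not every world: u \nVdash ((p1 \lor \neg p1) \to p1) \land p1.
u \nVdash ((p1 \lor \neg p1) \to p1) \land p1 since u fails p1.

No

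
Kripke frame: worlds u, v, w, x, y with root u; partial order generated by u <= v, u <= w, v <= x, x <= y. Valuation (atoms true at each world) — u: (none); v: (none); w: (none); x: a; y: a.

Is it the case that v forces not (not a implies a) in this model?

No

v does not force not (not a implies a) since v is accessible from v and v forces not a implies a.
v forces not a implies a vacuously: no world accessible from v forces the antecedent not a.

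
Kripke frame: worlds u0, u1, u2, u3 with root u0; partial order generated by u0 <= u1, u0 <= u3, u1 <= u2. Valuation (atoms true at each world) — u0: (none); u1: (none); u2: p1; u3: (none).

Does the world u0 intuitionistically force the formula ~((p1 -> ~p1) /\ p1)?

u0 ||- ~((p1 -> ~p1) /\ p1): no world accessible from u0 forces (p1 -> ~p1) /\ p1.

Yes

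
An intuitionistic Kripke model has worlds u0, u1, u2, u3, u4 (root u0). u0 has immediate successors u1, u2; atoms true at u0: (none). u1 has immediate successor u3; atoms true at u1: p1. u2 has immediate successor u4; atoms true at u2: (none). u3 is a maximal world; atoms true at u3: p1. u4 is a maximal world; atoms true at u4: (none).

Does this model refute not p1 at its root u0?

u0 does not force not p1 since u1 is accessible from u0 and u1 forces p1.
So the root u0 does not force not p1; the model is a countermodel.

Yes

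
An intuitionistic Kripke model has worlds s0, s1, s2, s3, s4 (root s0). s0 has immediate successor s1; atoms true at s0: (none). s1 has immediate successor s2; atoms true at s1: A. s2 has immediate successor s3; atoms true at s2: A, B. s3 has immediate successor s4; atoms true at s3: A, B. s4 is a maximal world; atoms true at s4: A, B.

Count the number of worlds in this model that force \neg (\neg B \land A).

5

s0: forces it.
s1: forces it.
s2: forces it.
s3: forces it.
s4: forces it.
Worlds forcing the formula: {s0, s1, s2, s3, s4}.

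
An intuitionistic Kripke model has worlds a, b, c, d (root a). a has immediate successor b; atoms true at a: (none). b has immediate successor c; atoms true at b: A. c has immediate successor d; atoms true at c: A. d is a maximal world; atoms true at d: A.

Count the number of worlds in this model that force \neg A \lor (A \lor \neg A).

a: does not force it — a \nVdash \neg A \lor (A \lor \neg A): neither disjunct is forced at a.
b: forces it.
c: forces it.
d: forces it.
Worlds forcing the formula: {b, c, d}.

3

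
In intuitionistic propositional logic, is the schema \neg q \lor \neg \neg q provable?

No

This is the weak law of excluded middle, which is not intuitionistically valid.
A Kripke countermodel: worlds u, v, w; order generated by u \le v, u \le w; atoms true at each world — u:{}; v:{q}; w:{}.
u \nVdash \neg q \lor \neg \neg q: neither disjunct is forced at u.
u \nVdash \neg q since v is accessible from u and v \Vdash q.
So the root u does not force the formula.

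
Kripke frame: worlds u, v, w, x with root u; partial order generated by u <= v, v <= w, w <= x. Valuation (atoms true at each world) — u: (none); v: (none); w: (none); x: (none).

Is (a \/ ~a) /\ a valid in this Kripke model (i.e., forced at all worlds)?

Not every world: u ||-/- (a \/ ~a) /\ a.
u ||-/- (a \/ ~a) /\ a since u fails a.

No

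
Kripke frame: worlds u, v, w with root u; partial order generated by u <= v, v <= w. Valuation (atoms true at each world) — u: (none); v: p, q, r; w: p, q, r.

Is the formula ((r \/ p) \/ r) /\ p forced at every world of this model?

No

Not every world: u ||-/- ((r \/ p) \/ r) /\ p.
u ||-/- ((r \/ p) \/ r) /\ p since u fails (r \/ p) \/ r.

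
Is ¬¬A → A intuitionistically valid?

No

This is double-negation elimination, which is not intuitionistically valid.
A Kripke countermodel: worlds a, b; order generated by a ≤ b; atoms true at each world — a:{}; b:{A}.
a ⊮ ¬¬A → A: already at a itself, a ⊩ ¬¬A but a ⊮ A.
a lacks atom A, so a ⊮ A.
So the root a does not force the formula.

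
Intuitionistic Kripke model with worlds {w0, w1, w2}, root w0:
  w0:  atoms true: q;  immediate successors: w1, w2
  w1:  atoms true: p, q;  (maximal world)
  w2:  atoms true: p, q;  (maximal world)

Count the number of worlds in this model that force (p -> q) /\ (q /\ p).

2

w0: does not force it — w0 ||-/- (p -> q) /\ (q /\ p) since w0 fails q /\ p.
w1: forces it.
w2: forces it.
Worlds forcing the formula: {w1, w2}.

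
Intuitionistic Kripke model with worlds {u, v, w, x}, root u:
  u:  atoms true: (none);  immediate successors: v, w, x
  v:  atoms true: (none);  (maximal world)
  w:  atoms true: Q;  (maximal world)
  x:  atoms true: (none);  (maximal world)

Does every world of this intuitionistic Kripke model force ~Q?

Not every world: u ||-/- ~Q.
u ||-/- ~Q since w is accessible from u and w ||- Q.

No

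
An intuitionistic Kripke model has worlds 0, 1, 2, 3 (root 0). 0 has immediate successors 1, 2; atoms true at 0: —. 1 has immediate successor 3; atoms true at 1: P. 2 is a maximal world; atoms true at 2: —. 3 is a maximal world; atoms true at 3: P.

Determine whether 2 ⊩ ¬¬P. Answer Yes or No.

2 ⊮ ¬¬P since 2 is accessible from 2 and 2 ⊩ ¬P.
2 ⊩ ¬P: no world accessible from 2 forces P.

No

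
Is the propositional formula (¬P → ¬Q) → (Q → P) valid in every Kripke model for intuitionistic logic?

No

This is the converse of contraposition, which is not intuitionistically valid.
A Kripke countermodel: worlds 0, 1; order generated by 0 ≤ 1; atoms true at each world — 0:{Q}; 1:{P,Q}.
0 ⊮ (¬P → ¬Q) → (Q → P): already at 0 itself, 0 ⊩ ¬P → ¬Q but 0 ⊮ Q → P.
0 ⊮ Q → P: already at 0 itself, 0 ⊩ Q but 0 ⊮ P.
0 lacks atom P, so 0 ⊮ P.
So the root 0 does not force the formula.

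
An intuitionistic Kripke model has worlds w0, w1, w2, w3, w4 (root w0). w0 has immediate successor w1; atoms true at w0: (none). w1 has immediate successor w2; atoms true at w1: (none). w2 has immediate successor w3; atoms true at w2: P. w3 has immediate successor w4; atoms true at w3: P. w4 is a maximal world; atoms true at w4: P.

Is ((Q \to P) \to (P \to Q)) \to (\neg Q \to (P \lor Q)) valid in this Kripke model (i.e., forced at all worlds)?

Yes

w0 \Vdash ((Q \to P) \to (P \to Q)) \to (\neg Q \to (P \lor Q)) vacuously: no world accessible from w0 forces the antecedent (Q \to P) \to (P \to Q).
Since the root w0 forces ((Q \to P) \to (P \to Q)) \to (\neg Q \to (P \lor Q)) and forcing is persistent (monotone upward), every world forces it.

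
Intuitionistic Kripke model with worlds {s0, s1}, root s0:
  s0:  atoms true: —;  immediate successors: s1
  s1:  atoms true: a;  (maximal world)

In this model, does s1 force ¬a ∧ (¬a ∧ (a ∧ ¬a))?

No

s1 ⊮ ¬a ∧ (¬a ∧ (a ∧ ¬a)) since s1 fails ¬a.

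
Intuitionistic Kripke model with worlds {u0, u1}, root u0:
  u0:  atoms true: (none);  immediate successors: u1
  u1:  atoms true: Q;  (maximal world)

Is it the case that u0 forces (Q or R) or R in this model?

u0 does not force (Q or R) or R: neither disjunct is forced at u0.
u0 does not force Q or R: neither disjunct is forced at u0.
u0 lacks atom Q, so u0 does not force Q.

No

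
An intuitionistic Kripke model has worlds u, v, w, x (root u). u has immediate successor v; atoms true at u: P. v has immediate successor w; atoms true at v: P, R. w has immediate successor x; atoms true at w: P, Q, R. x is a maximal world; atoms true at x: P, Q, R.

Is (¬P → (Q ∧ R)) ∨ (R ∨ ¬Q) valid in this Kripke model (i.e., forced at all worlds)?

Yes

u ⊩ (¬P → (Q ∧ R)) ∨ (R ∨ ¬Q) via the disjunct ¬P → (Q ∧ R).
Since the root u forces (¬P → (Q ∧ R)) ∨ (R ∨ ¬Q) and forcing is persistent (monotone upward), every world forces it.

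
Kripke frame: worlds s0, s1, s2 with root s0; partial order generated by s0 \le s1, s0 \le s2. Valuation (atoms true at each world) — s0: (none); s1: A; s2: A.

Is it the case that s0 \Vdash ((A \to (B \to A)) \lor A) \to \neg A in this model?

s0 \nVdash ((A \to (B \to A)) \lor A) \to \neg A: already at s0 itself, s0 \Vdash (A \to (B \to A)) \lor A but s0 \nVdash \neg A.
s0 \nVdash \neg A since s1 is accessible from s0 and s1 \Vdash A.

No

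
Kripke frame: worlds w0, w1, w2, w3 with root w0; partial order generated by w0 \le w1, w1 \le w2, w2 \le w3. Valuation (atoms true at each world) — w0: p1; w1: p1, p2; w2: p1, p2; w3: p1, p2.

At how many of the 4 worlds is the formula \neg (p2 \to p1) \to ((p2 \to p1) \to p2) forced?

w0: forces it.
w1: forces it.
w2: forces it.
w3: forces it.
Worlds forcing the formula: {w0, w1, w2, w3}.

4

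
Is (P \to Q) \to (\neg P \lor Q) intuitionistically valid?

This is the material-implication-as-disjunction principle, which is not intuitionistically valid.
A Kripke countermodel: worlds 0, 1; order generated by 0 \le 1; atoms true at each world — 0:{}; 1:{P,Q}.
0 \nVdash (P \to Q) \to (\neg P \lor Q): already at 0 itself, 0 \Vdash P \to Q but 0 \nVdash \neg P \lor Q.
0 \nVdash \neg P \lor Q: neither disjunct is forced at 0.
0 \nVdash \neg P since 1 is accessible from 0 and 1 \Vdash P.
So the root 0 does not force the formula.

No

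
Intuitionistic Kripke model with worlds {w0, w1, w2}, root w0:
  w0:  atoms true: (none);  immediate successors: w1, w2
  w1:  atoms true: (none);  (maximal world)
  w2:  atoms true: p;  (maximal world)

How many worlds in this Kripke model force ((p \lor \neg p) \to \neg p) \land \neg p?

1

w0: does not force it — w0 \nVdash ((p \lor \neg p) \to \neg p) \land \neg p since w0 fails (p \lor \neg p) \to \neg p.
w1: forces it.
w2: does not force it — w2 \nVdash ((p \lor \neg p) \to \neg p) \land \neg p since w2 fails (p \lor \neg p) \to \neg p.
Worlds forcing the formula: {w1}.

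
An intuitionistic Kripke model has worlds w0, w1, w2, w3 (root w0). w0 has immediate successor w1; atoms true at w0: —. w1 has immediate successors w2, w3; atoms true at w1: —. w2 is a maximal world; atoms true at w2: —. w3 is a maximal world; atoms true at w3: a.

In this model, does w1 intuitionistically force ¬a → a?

No

w1 ⊮ ¬a → a: at the accessible world w2, w2 ⊩ ¬a but w2 ⊮ a.
w2 lacks atom a, so w2 ⊮ a.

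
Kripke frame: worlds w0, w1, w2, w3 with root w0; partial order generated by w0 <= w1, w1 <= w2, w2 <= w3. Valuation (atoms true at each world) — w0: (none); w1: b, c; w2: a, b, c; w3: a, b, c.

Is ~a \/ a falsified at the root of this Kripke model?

Yes

w0 ||-/- ~a \/ a: neither disjunct is forced at w0.
w0 ||-/- ~a since w2 is accessible from w0 and w2 ||- a.
So the root w0 does not force ~a \/ a; the model is a countermodel.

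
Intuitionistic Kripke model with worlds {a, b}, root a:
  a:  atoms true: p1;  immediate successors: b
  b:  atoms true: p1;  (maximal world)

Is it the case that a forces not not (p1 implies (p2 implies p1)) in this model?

a forces not not (p1 implies (p2 implies p1)): no world accessible from a forces not (p1 implies (p2 implies p1)).

Yes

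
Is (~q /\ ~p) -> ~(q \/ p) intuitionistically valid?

This is a constructively valid De Morgan direction (conjunction of negations to negated disjunction), which is intuitionistically derivable.
If both ~q and ~p hold at a world, no accessible world forces q or forces p, so none forces q \/ p.

Yes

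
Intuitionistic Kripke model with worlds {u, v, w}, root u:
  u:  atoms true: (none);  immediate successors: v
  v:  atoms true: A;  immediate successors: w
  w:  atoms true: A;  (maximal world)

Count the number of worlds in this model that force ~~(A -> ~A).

u: does not force it — u ||-/- ~~(A -> ~A) since u is accessible from u and u ||- ~(A -> ~A).
v: does not force it — v ||-/- ~~(A -> ~A) since v is accessible from v and v ||- ~(A -> ~A).
w: does not force it.
Worlds forcing the formula: { }.

0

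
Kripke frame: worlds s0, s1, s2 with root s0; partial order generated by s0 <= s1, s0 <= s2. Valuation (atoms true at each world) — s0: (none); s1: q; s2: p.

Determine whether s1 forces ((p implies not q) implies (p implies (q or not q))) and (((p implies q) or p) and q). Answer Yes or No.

Yes

s1 forces ((p implies not q) implies (p implies (q or not q))) and (((p implies q) or p) and q) since s1 forces both conjuncts.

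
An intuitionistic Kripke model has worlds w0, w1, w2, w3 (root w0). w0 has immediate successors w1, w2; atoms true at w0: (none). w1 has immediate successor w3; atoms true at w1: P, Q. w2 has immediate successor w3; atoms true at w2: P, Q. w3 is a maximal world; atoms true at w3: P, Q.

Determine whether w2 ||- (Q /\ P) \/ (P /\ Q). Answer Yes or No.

w2 ||- (Q /\ P) \/ (P /\ Q) via the disjunct Q /\ P.

Yes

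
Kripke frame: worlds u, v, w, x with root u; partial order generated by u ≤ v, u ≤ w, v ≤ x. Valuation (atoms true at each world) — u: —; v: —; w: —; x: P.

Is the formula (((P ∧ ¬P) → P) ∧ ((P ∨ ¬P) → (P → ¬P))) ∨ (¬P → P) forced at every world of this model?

Not every world: u ⊮ (((P ∧ ¬P) → P) ∧ ((P ∨ ¬P) → (P → ¬P))) ∨ (¬P → P).
u ⊮ (((P ∧ ¬P) → P) ∧ ((P ∨ ¬P) → (P → ¬P))) ∨ (¬P → P): neither disjunct is forced at u.
u ⊮ ((P ∧ ¬P) → P) ∧ ((P ∨ ¬P) → (P → ¬P)) since u fails (P ∨ ¬P) → (P → ¬P).

No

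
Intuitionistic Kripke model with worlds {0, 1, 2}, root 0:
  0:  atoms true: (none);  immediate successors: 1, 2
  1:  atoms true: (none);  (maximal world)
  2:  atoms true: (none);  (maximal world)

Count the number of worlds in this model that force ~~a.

0: does not force it — 0 ||-/- ~~a since 0 is accessible from 0 and 0 ||- ~a.
1: does not force it — 1 ||-/- ~~a since 1 is accessible from 1 and 1 ||- ~a.
2: does not force it.
Worlds forcing the formula: { }.

0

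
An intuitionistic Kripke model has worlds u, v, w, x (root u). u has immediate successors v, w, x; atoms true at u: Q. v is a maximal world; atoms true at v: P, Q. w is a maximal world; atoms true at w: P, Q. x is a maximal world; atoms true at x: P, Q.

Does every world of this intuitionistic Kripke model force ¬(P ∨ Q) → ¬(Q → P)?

Yes

u ⊩ ¬(P ∨ Q) → ¬(Q → P) vacuously: no world accessible from u forces the antecedent ¬(P ∨ Q).
Since the root u forces ¬(P ∨ Q) → ¬(Q → P) and forcing is persistent (monotone upward), every world forces it.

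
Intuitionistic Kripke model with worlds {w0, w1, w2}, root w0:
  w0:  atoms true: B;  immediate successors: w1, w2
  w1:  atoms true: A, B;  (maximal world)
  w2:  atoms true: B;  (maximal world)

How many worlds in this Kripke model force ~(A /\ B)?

w0: does not force it — w0 ||-/- ~(A /\ B) since w1 is accessible from w0 and w1 ||- A /\ B.
w1: does not force it — w1 ||-/- ~(A /\ B) since w1 is accessible from w1 and w1 ||- A /\ B.
w2: forces it.
Worlds forcing the formula: {w2}.

1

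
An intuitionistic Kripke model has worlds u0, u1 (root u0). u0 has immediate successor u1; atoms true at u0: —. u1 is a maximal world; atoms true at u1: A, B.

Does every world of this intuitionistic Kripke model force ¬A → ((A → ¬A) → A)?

Yes

u0 ⊩ ¬A → ((A → ¬A) → A) vacuously: no world accessible from u0 forces the antecedent ¬A.
Since the root u0 forces ¬A → ((A → ¬A) → A) and forcing is persistent (monotone upward), every world forces it.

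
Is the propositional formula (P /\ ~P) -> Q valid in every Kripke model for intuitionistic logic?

This is an instance of ex falso quodlibet, which is intuitionistically derivable.
No world can force both P and ~P, so the antecedent P /\ ~P is never forced and the implication holds vacuously at every world.

Yes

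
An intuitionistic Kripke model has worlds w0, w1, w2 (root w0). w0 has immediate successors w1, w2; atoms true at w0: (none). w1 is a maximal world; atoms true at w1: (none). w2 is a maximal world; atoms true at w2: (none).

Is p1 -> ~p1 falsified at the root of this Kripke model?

w0 ||- p1 -> ~p1 vacuously: no world accessible from w0 forces the antecedent p1.
So the root w0 forces p1 -> ~p1; the model is not a countermodel.

No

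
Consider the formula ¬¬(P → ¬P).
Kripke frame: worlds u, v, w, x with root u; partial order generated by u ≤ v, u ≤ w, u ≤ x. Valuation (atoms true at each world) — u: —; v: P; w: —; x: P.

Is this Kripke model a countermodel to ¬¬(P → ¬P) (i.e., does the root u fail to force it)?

Yes

u ⊮ ¬¬(P → ¬P) since v is accessible from u and v ⊩ ¬(P → ¬P).
v ⊩ ¬(P → ¬P): no world accessible from v forces P → ¬P.
So the root u does not force ¬¬(P → ¬P); the model is a countermodel.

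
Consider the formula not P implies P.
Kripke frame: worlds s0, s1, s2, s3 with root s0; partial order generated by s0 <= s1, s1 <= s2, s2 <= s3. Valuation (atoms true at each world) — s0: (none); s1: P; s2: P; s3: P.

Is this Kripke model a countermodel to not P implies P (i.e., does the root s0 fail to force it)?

s0 forces not P implies P vacuously: no world accessible from s0 forces the antecedent not P.
So the root s0 forces not P implies P; the model is not a countermodel.

No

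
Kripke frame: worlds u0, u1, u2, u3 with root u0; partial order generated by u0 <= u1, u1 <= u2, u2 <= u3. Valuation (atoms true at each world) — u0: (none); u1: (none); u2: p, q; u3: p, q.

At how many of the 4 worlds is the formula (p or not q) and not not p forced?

u0: does not force it — u0 does not force (p or not q) and not not p since u0 fails p or not q.
u1: does not force it.
u2: forces it.
u3: forces it.
Worlds forcing the formula: {u2, u3}.

2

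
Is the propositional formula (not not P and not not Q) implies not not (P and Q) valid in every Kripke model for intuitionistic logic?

Yes

This is the distribution of double negation over conjunction, which is intuitionistically derivable.
Assume not not P, not not Q, and not (P and Q). From P we'd get not Q (since P and Q is refuted), contradicting not not Q; so not P, contradicting not not P.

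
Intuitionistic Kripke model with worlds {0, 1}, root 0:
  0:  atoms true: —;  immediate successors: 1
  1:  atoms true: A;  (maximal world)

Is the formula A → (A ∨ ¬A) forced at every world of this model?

Yes

0 ⊩ A → (A ∨ ¬A): every world accessible from 0 that forces A (namely 1) also forces A ∨ ¬A.
Since the root 0 forces A → (A ∨ ¬A) and forcing is persistent (monotone upward), every world forces it.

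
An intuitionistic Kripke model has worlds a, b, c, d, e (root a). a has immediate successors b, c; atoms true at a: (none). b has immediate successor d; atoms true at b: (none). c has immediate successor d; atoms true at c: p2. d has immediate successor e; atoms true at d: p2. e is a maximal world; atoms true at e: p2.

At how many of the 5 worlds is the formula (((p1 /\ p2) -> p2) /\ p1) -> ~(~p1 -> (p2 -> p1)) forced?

a: forces it.
b: forces it.
c: forces it.
d: forces it.
e: forces it.
Worlds forcing the formula: {a, b, c, d, e}.

5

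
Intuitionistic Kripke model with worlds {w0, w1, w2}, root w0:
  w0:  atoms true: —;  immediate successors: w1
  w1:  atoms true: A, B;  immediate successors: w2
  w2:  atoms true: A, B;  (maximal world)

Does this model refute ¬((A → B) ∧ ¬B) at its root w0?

No

w0 ⊩ ¬((A → B) ∧ ¬B): no world accessible from w0 forces (A → B) ∧ ¬B.
So the root w0 forces ¬((A → B) ∧ ¬B); the model is not a countermodel.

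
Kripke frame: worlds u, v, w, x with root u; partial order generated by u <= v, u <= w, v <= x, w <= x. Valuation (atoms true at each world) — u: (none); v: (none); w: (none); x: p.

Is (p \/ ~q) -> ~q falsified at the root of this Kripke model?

No

u ||- (p \/ ~q) -> ~q: every world accessible from u that forces p \/ ~q (namely u, v, w, x) also forces ~q.
So the root u forces (p \/ ~q) -> ~q; the model is not a countermodel.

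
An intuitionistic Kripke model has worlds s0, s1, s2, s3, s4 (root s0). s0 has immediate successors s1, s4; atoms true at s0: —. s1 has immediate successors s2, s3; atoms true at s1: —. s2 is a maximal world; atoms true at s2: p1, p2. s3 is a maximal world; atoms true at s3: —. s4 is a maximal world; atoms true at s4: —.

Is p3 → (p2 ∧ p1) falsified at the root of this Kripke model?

No

s0 ⊩ p3 → (p2 ∧ p1) vacuously: no world accessible from s0 forces the antecedent p3.
So the root s0 forces p3 → (p2 ∧ p1); the model is not a countermodel.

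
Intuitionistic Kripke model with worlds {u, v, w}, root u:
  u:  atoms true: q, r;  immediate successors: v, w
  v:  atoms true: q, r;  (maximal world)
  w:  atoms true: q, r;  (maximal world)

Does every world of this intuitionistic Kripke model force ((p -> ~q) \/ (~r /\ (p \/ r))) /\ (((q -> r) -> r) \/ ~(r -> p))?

u ||- ((p -> ~q) \/ (~r /\ (p \/ r))) /\ (((q -> r) -> r) \/ ~(r -> p)) since u forces both conjuncts.
Since the root u forces ((p -> ~q) \/ (~r /\ (p \/ r))) /\ (((q -> r) -> r) \/ ~(r -> p)) and forcing is persistent (monotone upward), every world forces it.

Yes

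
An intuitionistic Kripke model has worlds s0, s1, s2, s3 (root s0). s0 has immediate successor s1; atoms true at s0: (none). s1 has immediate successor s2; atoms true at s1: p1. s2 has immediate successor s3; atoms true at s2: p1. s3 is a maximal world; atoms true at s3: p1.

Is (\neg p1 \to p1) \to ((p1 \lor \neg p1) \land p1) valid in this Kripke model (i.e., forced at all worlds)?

No

Not every world: s0 \nVdash (\neg p1 \to p1) \to ((p1 \lor \neg p1) \land p1).
s0 \nVdash (\neg p1 \to p1) \to ((p1 \lor \neg p1) \land p1): already at s0 itself, s0 \Vdash \neg p1 \to p1 but s0 \nVdash (p1 \lor \neg p1) \land p1.
s0 \nVdash (p1 \lor \neg p1) \land p1 since s0 fails p1 \lor \neg p1.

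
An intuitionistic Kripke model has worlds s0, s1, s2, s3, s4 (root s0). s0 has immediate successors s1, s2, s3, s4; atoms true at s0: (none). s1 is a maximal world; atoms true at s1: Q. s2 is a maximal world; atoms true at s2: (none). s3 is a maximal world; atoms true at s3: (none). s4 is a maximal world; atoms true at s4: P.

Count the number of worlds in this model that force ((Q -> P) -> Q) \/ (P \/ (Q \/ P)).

2

s0: does not force it — s0 ||-/- ((Q -> P) -> Q) \/ (P \/ (Q \/ P)): neither disjunct is forced at s0.
s1: forces it.
s2: does not force it.
s3: does not force it.
s4: forces it.
Worlds forcing the formula: {s1, s4}.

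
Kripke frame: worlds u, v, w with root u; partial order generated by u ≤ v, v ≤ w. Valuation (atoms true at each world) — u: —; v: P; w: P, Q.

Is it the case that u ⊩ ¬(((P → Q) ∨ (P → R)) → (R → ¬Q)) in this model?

No

u ⊮ ¬(((P → Q) ∨ (P → R)) → (R → ¬Q)) since u is accessible from u and u ⊩ ((P → Q) ∨ (P → R)) → (R → ¬Q).
u ⊩ ((P → Q) ∨ (P → R)) → (R → ¬Q): every world accessible from u that forces (P → Q) ∨ (P → R) (namely w) also forces R → ¬Q.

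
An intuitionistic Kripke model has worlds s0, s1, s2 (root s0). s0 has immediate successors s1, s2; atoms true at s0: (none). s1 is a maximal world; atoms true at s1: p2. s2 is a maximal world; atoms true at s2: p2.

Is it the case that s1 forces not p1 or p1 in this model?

Yes

s1 forces not p1 or p1 via the disjunct not p1.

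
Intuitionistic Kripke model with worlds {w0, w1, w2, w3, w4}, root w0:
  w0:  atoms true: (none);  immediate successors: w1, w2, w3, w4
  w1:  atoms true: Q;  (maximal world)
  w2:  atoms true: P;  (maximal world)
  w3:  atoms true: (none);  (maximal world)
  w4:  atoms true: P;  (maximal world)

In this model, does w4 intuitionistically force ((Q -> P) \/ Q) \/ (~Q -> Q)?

Yes

w4 ||- ((Q -> P) \/ Q) \/ (~Q -> Q) via the disjunct (Q -> P) \/ Q.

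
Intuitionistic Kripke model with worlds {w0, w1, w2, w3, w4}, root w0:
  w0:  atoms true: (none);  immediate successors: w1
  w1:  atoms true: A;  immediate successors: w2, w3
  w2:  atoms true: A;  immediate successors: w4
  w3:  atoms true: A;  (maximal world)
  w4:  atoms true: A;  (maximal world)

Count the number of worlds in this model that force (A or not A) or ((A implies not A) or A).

w0: does not force it — w0 does not force (A or not A) or ((A implies not A) or A): neither disjunct is forced at w0.
w1: forces it.
w2: forces it.
w3: forces it.
w4: forces it.
Worlds forcing the formula: {w1, w2, w3, w4}.

4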